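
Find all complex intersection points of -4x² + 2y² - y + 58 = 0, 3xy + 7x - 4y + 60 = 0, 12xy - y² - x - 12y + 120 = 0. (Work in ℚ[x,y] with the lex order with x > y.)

{(-4, 2)}

Compute a lex Gröbner basis by Buchberger's algorithm.
f_1 = -4x² + 2y² - y + 58, LT = x².
f_2 = 3xy + 7x - 4y + 60, LT = xy.
f_3 = 12xy - x - y² - 12y + 120, LT = xy.

S(f_1,f_2): lcm = x²y. S = -7/3x² + 4/3xy - 20x - ½y³ + ¼y² - 29/2y.
  leading term x²: subtract (7/12)·f_1 from -7/3x² + 4/3xy - 20x - ½y³ + ¼y² - 29/2y → 4/3xy - 20x - ½y³ - 11/12y² - 167/12y - 203/6
  leading term xy: subtract (4/9)·f_2 from 4/3xy - 20x - ½y³ - 11/12y² - 167/12y - 203/6 → -208/9x - ½y³ - 11/12y² - 437/36y - 121/2
  leading term x: no divisor's leading term divides it; move -208/9x to the remainder.
  leading term y³: no divisor's leading term divides it; move -½y³ to the remainder.
  leading term y²: no divisor's leading term divides it; move -11/12y² to the remainder.
  leading term y: no divisor's leading term divides it; move -437/36y to the remainder.
  leading term 1: no divisor's leading term divides it; move -121/2 to the remainder.
  remainder -208/9x - ½y³ - 11/12y² - 437/36y - 121/2 ≠ 0; add h_4 = -208/9x - ½y³ - 11/12y² - 437/36y - 121/2 to the basis.

S(f_1,f_3): lcm = x²y. S = 1/12x² + 1/12xy² + xy - 10x - ½y³ + ¼y² - 29/2y.
  leading term x²: subtract (-1/48)·f_1 from 1/12x² + 1/12xy² + xy - 10x - ½y³ + ¼y² - 29/2y → 1/12xy² + xy - 10x - ½y³ + 7/24y² - 697/48y + 29/24
  leading term xy²: subtract (1/36y)·f_2 from 1/12xy² + xy - 10x - ½y³ + 7/24y² - 697/48y + 29/24 → 29/36xy - 10x - ½y³ + 29/72y² - 259/16y + 29/24
  leading term xy: subtract (29/108)·f_2 from 29/36xy - 10x - ½y³ + 29/72y² - 259/16y + 29/24 → -1283/108x - ½y³ + 29/72y² - 6529/432y - 1073/72
  leading term x: subtract (1283/2496)·h_4 from -1283/108x - ½y³ + 29/72y² - 6529/432y - 1073/72 → -1213/4992y³ + 26177/29952y² - 265787/29952y + 242545/14976
  leading term y³: no divisor's leading term divides it; move -1213/4992y³ to the remainder.
  leading term y²: no divisor's leading term divides it; move 26177/29952y² to the remainder.
  leading term y: no divisor's leading term divides it; move -265787/29952y to the remainder.
  leading term 1: no divisor's leading term divides it; move 242545/14976 to the remainder.
  remainder -1213/4992y³ + 26177/29952y² - 265787/29952y + 242545/14976 ≠ 0; add h_5 = -1213/4992y³ + 26177/29952y² - 265787/29952y + 242545/14976 to the basis.

S(f_2,f_3): lcm = xy. S = 29/12x + 1/12y² - ⅓y + 10.
  leading term x: subtract (-87/832)·h_4 from 29/12x + 1/12y² - ⅓y + 10 → -87/1664y³ - 125/9984y² - 16001/9984y + 6113/1664
  leading term y³: subtract (261/1213)·h_5 from -87/1664y³ - 125/9984y² - 16001/9984y + 6113/1664 → -5839/29112y² + 17857/58224y + 1833/9704
  leading term y²: no divisor's leading term divides it; move -5839/29112y² to the remainder.
  leading term y: no divisor's leading term divides it; move 17857/58224y to the remainder.
  leading term 1: no divisor's leading term divides it; move 1833/9704 to the remainder.
  remainder -5839/29112y² + 17857/58224y + 1833/9704 ≠ 0; add h_6 = -5839/29112y² + 17857/58224y + 1833/9704 to the basis.

S(f_2,h_4): lcm = xy. S = 7/3x - 9/416y⁴ - 33/832y³ - 437/832y² - 4931/1248y + 20.
  leading term x: subtract (-21/208)·h_4 from 7/3x - 9/416y⁴ - 33/832y³ - 437/832y² - 4931/1248y + 20 → -9/416y⁴ - 75/832y³ - 257/416y² - 4307/832y + 5779/416
  leading term y⁴: subtract (108/1213y)·h_5 from -9/416y⁴ - 75/832y³ - 257/416y² - 4307/832y + 5779/416 → -84753/504608y³ + 173879/1009216y² - 6679661/1009216y + 5779/416
  leading term y³: subtract (1017036/1471369)·h_5 from -84753/504608y³ + 173879/1009216y² - 6679661/1009216y + 5779/416 → -635350/1471369y² - 713558/1471369y + 3968516/1471369
  leading term y²: subtract (15248400/7082707)·h_6 from -635350/1471369y² - 713558/1471369y + 3968516/1471369 → -8111449/7082707y + 16222898/7082707
  leading term y: no divisor's leading term divides it; move -8111449/7082707y to the remainder.
  leading term 1: no divisor's leading term divides it; move 16222898/7082707 to the remainder.
  remainder -8111449/7082707y + 16222898/7082707 ≠ 0; add h_7 = -8111449/7082707y + 16222898/7082707 to the basis.

The other S-polynomials (S(f_1,h_4), S(f_3,h_4), S(f_1,h_5), S(f_2,h_5), S(f_3,h_5), S(h_4,h_5), S(f_1,h_6), S(f_2,h_6), S(f_3,h_6), S(h_4,h_6), S(h_5,h_6), S(f_1,h_7), S(f_2,h_7), S(f_3,h_7), S(h_4,h_7), S(h_5,h_7), S(h_6,h_7)) all reduce to 0 modulo the current basis, so we have a Gröbner basis.
Inter-reduce: drop elements whose leading term is divisible by another's, tail-reduce, and make monic.
Reduced Gröbner basis: {x + 4, y - 2}.

A lex Gröbner basis eliminates variables successively. Here y - 2 depends only on y, with roots {2}; lifting each root through the earlier basis elements recovers the full solutions.
  y = 2: the earlier basis element becomes x + 4 = 0, giving x = -4 — point (-4, 2).
Check: every point annihilates each of the original generators.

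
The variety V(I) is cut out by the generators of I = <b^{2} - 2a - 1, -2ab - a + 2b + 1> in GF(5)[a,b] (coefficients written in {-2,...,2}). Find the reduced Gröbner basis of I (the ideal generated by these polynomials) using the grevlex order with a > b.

G = {a^{2} - 1, ab - 2a - b + 2, b^{2} - 2a - 1}

f_1 = b^{2} - 2a - 1, LT = b^{2}.
f_2 = -2ab - a + 2b + 1, LT = ab.

S(f_1,f_2): lcm = ab^{2}. S = -2a^{2} + 2ab + b^{2} - a - 2b.
  reduce S modulo (f_1, f_2):
  remainder -2a^{2} + 2 ≠ 0; add g_3 = -2a^{2} + 2 to the basis.

The other S-polynomials (S(f_1,g_3), S(f_2,g_3)) all reduce to 0 modulo the current basis, so we have a Gröbner basis.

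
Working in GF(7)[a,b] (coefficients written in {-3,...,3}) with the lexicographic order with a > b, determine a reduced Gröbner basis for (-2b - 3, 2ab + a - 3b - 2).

G = {a - 3, b - 2}

f_1 = -2b - 3, LT = b.
f_2 = 2ab + a - 3b - 2, LT = ab.

S(f_1,f_2): lcm = ab. S = a - 2b + 1.
  leading term a: no divisor's leading term divides it; move a to the remainder.
  leading term b: subtract (1)·f_1 from -2b + 1 → -3
  leading term 1: no divisor's leading term divides it; move -3 to the remainder.
  remainder a - 3 ≠ 0; add g_3 = a - 3 to the basis.

The other S-polynomials (S(f_1,g_3), S(f_2,g_3)) all reduce to 0 modulo the current basis, so we have a Gröbner basis.
Inter-reduce: drop elements whose leading term is divisible by another's, tail-reduce, and make monic.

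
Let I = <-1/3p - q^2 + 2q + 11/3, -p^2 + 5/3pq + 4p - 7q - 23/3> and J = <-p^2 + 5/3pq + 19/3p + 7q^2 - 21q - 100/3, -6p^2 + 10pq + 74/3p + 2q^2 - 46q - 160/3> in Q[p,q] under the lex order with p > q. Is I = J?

For a fixed monomial order, each ideal has a unique reduced Gröbner basis; comparing bases decides equality.
Buchberger on the first generating set:
f_1 = -1/3p - q^2 + 2q + 11/3, LT = p.
f_2 = -p^2 + 5/3pq + 4p - 7q - 23/3, LT = p^2.

S(f_1,f_2): lcm = p^2. S = 3pq^2 - 13/3pq - 7p - 7q - 23/3.
  reduce S modulo (f_1, f_2):
  remainder -9q^4 + 31q^3 + 28q^2 - 290/3q - 254/3 ≠ 0; add g_3 = -9q^4 + 31q^3 + 28q^2 - 290/3q - 254/3 to the basis.

The other S-polynomials (S(f_1,g_3), S(f_2,g_3)) all reduce to 0 modulo the current basis, so we have a Gröbner basis.
Inter-reduce: drop elements whose leading term is divisible by another's, tail-reduce, and make monic.
Reduced Gröbner basis: {p + 3q^2 - 6q - 11, q^4 - 31/9q^3 - 28/9q^2 + 290/27q + 254/27}.

Buchberger on the second generating set:
h_1 = -p^2 + 5/3pq + 19/3p + 7q^2 - 21q - 100/3, LT = p^2.
h_2 = -6p^2 + 10pq + 74/3p + 2q^2 - 46q - 160/3, LT = p^2.

S(h_1,h_2): lcm = p^2. S = -20/9p - 20/3q^2 + 40/3q + 220/9.
  reduce S modulo (h_1, h_2):
  remainder -20/9p - 20/3q^2 + 40/3q + 220/9 ≠ 0; add k_3 = -20/9p - 20/3q^2 + 40/3q + 220/9 to the basis.

S(h_1,k_3): lcm = p^2. S = -3pq^2 + 13/3pq + 14/3p - 7q^2 + 21q + 100/3.
  reduce S modulo (h_1, h_2, k_3):
  remainder 9q^4 - 31q^3 - 28q^2 + 290/3q + 254/3 ≠ 0; add k_4 = 9q^4 - 31q^3 - 28q^2 + 290/3q + 254/3 to the basis.

The other S-polynomials (S(h_2,k_3), S(h_1,k_4), S(h_2,k_4), S(k_3,k_4)) all reduce to 0 modulo the current basis, so we have a Gröbner basis.
Inter-reduce: drop elements whose leading term is divisible by another's, tail-reduce, and make monic.
Reduced Gröbner basis: {p + 3q^2 - 6q - 11, q^4 - 31/9q^3 - 28/9q^2 + 290/27q + 254/27}.

These coincide, so the ideals are equal.
The same test decides containment: I ⊆ J iff every generator of I reduces to 0 modulo a Gröbner basis of J.

Yes, the ideals are equal.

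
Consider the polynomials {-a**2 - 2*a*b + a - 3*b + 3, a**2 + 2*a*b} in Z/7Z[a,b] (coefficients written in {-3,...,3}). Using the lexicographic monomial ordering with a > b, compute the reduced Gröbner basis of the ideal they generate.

The reduced Gröbner basis is the canonical form of the ideal for this ordering.

f_1 = -a**2 - 2*a*b + a - 3*b + 3, LT = a**2.
f_2 = a**2 + 2*a*b, LT = a**2.

S(f_1,f_2): lcm = a**2. S = -a + 3*b - 3.
  leading term a: no divisor's leading term divides it; move -a to the remainder.
  leading term b: no divisor's leading term divides it; move 3*b to the remainder.
  leading term 1: no divisor's leading term divides it; move -3 to the remainder.
  remainder -a + 3*b - 3 ≠ 0; add g_3 = -a + 3*b - 3 to the basis.

S(f_1,g_3): lcm = a**2. S = -2*a*b + 3*a + 3*b - 3.
  leading term a*b: subtract (2*b)·g_3 from -2*a*b + 3*a + 3*b - 3 → 3*a + b**2 + 2*b - 3
  leading term a: subtract (-3)·g_3 from 3*a + b**2 + 2*b - 3 → b**2 - 3*b + 2
  leading term b**2: no divisor's leading term divides it; move b**2 to the remainder.
  leading term b: no divisor's leading term divides it; move -3*b to the remainder.
  leading term 1: no divisor's leading term divides it; move 2 to the remainder.
  remainder b**2 - 3*b + 2 ≠ 0; add g_4 = b**2 - 3*b + 2 to the basis.

The other S-polynomials (S(f_2,g_3), S(f_1,g_4), S(f_2,g_4), S(g_3,g_4)) all reduce to 0 modulo the current basis, so we have a Gröbner basis.
Inter-reduce: drop elements whose leading term is divisible by another's, tail-reduce, and make monic.

G = {a - 3*b + 3, b**2 - 3*b + 2}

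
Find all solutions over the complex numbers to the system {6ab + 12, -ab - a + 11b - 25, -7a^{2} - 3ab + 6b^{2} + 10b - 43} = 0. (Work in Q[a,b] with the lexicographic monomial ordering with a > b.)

{(-1, 2)}

Compute a lex Gröbner basis by Buchberger's algorithm.
f_1 = 6ab + 12, LT = ab.
f_2 = -ab - a + 11b - 25, LT = ab.
f_3 = -7a^{2} - 3ab + 6b^{2} + 10b - 43, LT = a^{2}.

S(f_1,f_2): lcm = ab. S = -a + 11b - 23.
  leading term a: no divisor's leading term divides it; move -a to the remainder.
  leading term b: no divisor's leading term divides it; move 11b to the remainder.
  leading term 1: no divisor's leading term divides it; move -23 to the remainder.
  remainder -a + 11b - 23 ≠ 0; add h_4 = -a + 11b - 23 to the basis.

S(f_1,f_3): lcm = a^{2}b. S = -\tfrac{3}{7}ab^{2} + 2a + \tfrac{6}{7}b^{3} + \tfrac{10}{7}b^{2} - \tfrac{43}{7}b.
  leading term ab^{2}: subtract (-\tfrac{1}{14}b)·f_1 from -\tfrac{3}{7}ab^{2} + 2a + \tfrac{6}{7}b^{3} + \tfrac{10}{7}b^{2} - \tfrac{43}{7}b → 2a + \tfrac{6}{7}b^{3} + \tfrac{10}{7}b^{2} - \tfrac{37}{7}b
  leading term a: subtract (-2)·h_4 from 2a + \tfrac{6}{7}b^{3} + \tfrac{10}{7}b^{2} - \tfrac{37}{7}b → \tfrac{6}{7}b^{3} + \tfrac{10}{7}b^{2} + \tfrac{117}{7}b - 46
  leading term b^{3}: no divisor's leading term divides it; move \tfrac{6}{7}b^{3} to the remainder.
  leading term b^{2}: no divisor's leading term divides it; move \tfrac{10}{7}b^{2} to the remainder.
  leading term b: no divisor's leading term divides it; move \tfrac{117}{7}b to the remainder.
  leading term 1: no divisor's leading term divides it; move -46 to the remainder.
  remainder \tfrac{6}{7}b^{3} + \tfrac{10}{7}b^{2} + \tfrac{117}{7}b - 46 ≠ 0; add h_5 = \tfrac{6}{7}b^{3} + \tfrac{10}{7}b^{2} + \tfrac{117}{7}b - 46 to the basis.

S(f_2,f_3): lcm = a^{2}b. S = a^{2} - \tfrac{3}{7}ab^{2} - 11ab + 25a + \tfrac{6}{7}b^{3} + \tfrac{10}{7}b^{2} - \tfrac{43}{7}b.
  leading term a^{2}: subtract (-\tfrac{1}{7})·f_3 from a^{2} - \tfrac{3}{7}ab^{2} - 11ab + 25a + \tfrac{6}{7}b^{3} + \tfrac{10}{7}b^{2} - \tfrac{43}{7}b → -\tfrac{3}{7}ab^{2} - \tfrac{80}{7}ab + 25a + \tfrac{6}{7}b^{3} + \tfrac{16}{7}b^{2} - \tfrac{33}{7}b - \tfrac{43}{7}
  leading term ab^{2}: subtract (-\tfrac{1}{14}b)·f_1 from -\tfrac{3}{7}ab^{2} - \tfrac{80}{7}ab + 25a + \tfrac{6}{7}b^{3} + \tfrac{16}{7}b^{2} - \tfrac{33}{7}b - \tfrac{43}{7} → -\tfrac{80}{7}ab + 25a + \tfrac{6}{7}b^{3} + \tfrac{16}{7}b^{2} - \tfrac{27}{7}b - \tfrac{43}{7}
  leading term ab: subtract (-\tfrac{40}{21})·f_1 from -\tfrac{80}{7}ab + 25a + \tfrac{6}{7}b^{3} + \tfrac{16}{7}b^{2} - \tfrac{27}{7}b - \tfrac{43}{7} → 25a + \tfrac{6}{7}b^{3} + \tfrac{16}{7}b^{2} - \tfrac{27}{7}b + \tfrac{117}{7}
  leading term a: subtract (-25)·h_4 from 25a + \tfrac{6}{7}b^{3} + \tfrac{16}{7}b^{2} - \tfrac{27}{7}b + \tfrac{117}{7} → \tfrac{6}{7}b^{3} + \tfrac{16}{7}b^{2} + \tfrac{1898}{7}b - \tfrac{3908}{7}
  leading term b^{3}: subtract (1)·h_5 from \tfrac{6}{7}b^{3} + \tfrac{16}{7}b^{2} + \tfrac{1898}{7}b - \tfrac{3908}{7} → \tfrac{6}{7}b^{2} + \tfrac{1781}{7}b - \tfrac{3586}{7}
  leading term b^{2}: no divisor's leading term divides it; move \tfrac{6}{7}b^{2} to the remainder.
  leading term b: no divisor's leading term divides it; move \tfrac{1781}{7}b to the remainder.
  leading term 1: no divisor's leading term divides it; move -\tfrac{3586}{7} to the remainder.
  remainder \tfrac{6}{7}b^{2} + \tfrac{1781}{7}b - \tfrac{3586}{7} ≠ 0; add h_6 = \tfrac{6}{7}b^{2} + \tfrac{1781}{7}b - \tfrac{3586}{7} to the basis.

S(f_1,h_4): lcm = ab. S = 11b^{2} - 23b + 2.
  leading term b^{2}: subtract (\tfrac{77}{6})·h_6 from 11b^{2} - 23b + 2 → -\tfrac{19729}{6}b + \tfrac{19729}{3}
  leading term b: no divisor's leading term divides it; move -\tfrac{19729}{6}b to the remainder.
  leading term 1: no divisor's leading term divides it; move \tfrac{19729}{3} to the remainder.
  remainder -\tfrac{19729}{6}b + \tfrac{19729}{3} ≠ 0; add h_7 = -\tfrac{19729}{6}b + \tfrac{19729}{3} to the basis.

The other S-polynomials (S(f_2,h_4), S(f_3,h_4), S(f_1,h_5), S(f_2,h_5), S(f_3,h_5), S(h_4,h_5), S(f_1,h_6), S(f_2,h_6), S(f_3,h_6), S(h_4,h_6), S(h_5,h_6), S(f_1,h_7), S(f_2,h_7), S(f_3,h_7), S(h_4,h_7), S(h_5,h_7), S(h_6,h_7)) all reduce to 0 modulo the current basis, so we have a Gröbner basis.
Inter-reduce: drop elements whose leading term is divisible by another's, tail-reduce, and make monic.
Reduced Gröbner basis: {a + 1, b - 2}.

From the last basis element, b - 2 = 0, so b takes values in {2}. Each choice, substituted upward through the basis, yields the corresponding point(s) of the solution set.
  b = 2: the earlier basis element becomes a + 1 = 0, giving a = -1 — point (-1, 2).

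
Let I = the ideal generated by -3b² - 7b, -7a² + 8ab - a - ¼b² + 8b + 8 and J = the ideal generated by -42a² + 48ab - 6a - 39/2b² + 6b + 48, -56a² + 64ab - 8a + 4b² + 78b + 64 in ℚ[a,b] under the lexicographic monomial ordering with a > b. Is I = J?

For a fixed monomial order, each ideal has a unique reduced Gröbner basis; comparing bases decides equality.
Buchberger on the first generating set:
f_1 = -3b² - 7b, LT = b².
f_2 = -7a² + 8ab - a - ¼b² + 8b + 8, LT = a².

The S-polynomials (S(f_1,f_2)) all reduce to 0 modulo the current basis, so we have a Gröbner basis.
Inter-reduce: drop elements whose leading term is divisible by another's, tail-reduce, and make monic.
Reduced Gröbner basis: {a² - 8/7ab + 1/7a - 103/84b - 8/7, b² + 7/3b}.

Buchberger on the second generating set:
h_1 = -42a² + 48ab - 6a - 39/2b² + 6b + 48, LT = a².
h_2 = -56a² + 64ab - 8a + 4b² + 78b + 64, LT = a².

S(h_1,h_2): lcm = a². S = 15/28b² + 5/4b.
  reduce S modulo (h_1, h_2):
  remainder 15/28b² + 5/4b ≠ 0; add k_3 = 15/28b² + 5/4b to the basis.

The other S-polynomials (S(h_1,k_3), S(h_2,k_3)) all reduce to 0 modulo the current basis, so we have a Gröbner basis.
Inter-reduce: drop elements whose leading term is divisible by another's, tail-reduce, and make monic.
Reduced Gröbner basis: {a² - 8/7ab + 1/7a - 103/84b - 8/7, b² + 7/3b}.

The two bases agree; hence the ideals are identical.

Yes, the ideals are equal.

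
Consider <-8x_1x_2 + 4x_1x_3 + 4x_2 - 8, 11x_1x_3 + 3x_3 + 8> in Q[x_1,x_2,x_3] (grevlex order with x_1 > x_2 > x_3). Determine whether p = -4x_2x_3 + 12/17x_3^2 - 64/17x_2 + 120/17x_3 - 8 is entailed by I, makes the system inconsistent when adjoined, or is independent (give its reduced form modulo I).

Adjoining -4x_2x_3 + 12/17x_3^2 - 64/17x_2 + 120/17x_3 - 8 makes the ideal the whole ring: the system is inconsistent.

First compute the reduced Gröbner basis of I by Buchberger's algorithm.
f_1 = -8x_1x_2 + 4x_1x_3 + 4x_2 - 8, LT = x_1x_2.
f_2 = 11x_1x_3 + 3x_3 + 8, LT = x_1x_3.

S(f_1,f_2): lcm = x_1x_2x_3. S = -1/2x_1x_3^2 - 17/22x_2x_3 - 8/11x_2 + x_3.
  leading term x_1x_3^2: subtract (-1/22x_3)·f_2 from -1/2x_1x_3^2 - 17/22x_2x_3 - 8/11x_2 + x_3 → -17/22x_2x_3 + 3/22x_3^2 - 8/11x_2 + 15/11x_3
  leading term x_2x_3: no divisor's leading term divides it; move -17/22x_2x_3 to the remainder.
  leading term x_3^2: no divisor's leading term divides it; move 3/22x_3^2 to the remainder.
  leading term x_2: no divisor's leading term divides it; move -8/11x_2 to the remainder.
  leading term x_3: no divisor's leading term divides it; move 15/11x_3 to the remainder.
  remainder -17/22x_2x_3 + 3/22x_3^2 - 8/11x_2 + 15/11x_3 ≠ 0; add h_3 = -17/22x_2x_3 + 3/22x_3^2 - 8/11x_2 + 15/11x_3 to the basis.

S(f_1,h_3): lcm = x_1x_2x_3. S = -11/34x_1x_3^2 - 16/17x_1x_2 + 30/17x_1x_3 - 1/2x_2x_3 + x_3.
  leading term x_1x_3^2: subtract (-1/34x_3)·f_2 from -11/34x_1x_3^2 - 16/17x_1x_2 + 30/17x_1x_3 - 1/2x_2x_3 + x_3 → -16/17x_1x_2 + 30/17x_1x_3 - 1/2x_2x_3 + 3/34x_3^2 + 21/17x_3
  leading term x_1x_2: subtract (2/17)·f_1 from -16/17x_1x_2 + 30/17x_1x_3 - 1/2x_2x_3 + 3/34x_3^2 + 21/17x_3 → 22/17x_1x_3 - 1/2x_2x_3 + 3/34x_3^2 - 8/17x_2 + 21/17x_3 + 16/17
  leading term x_1x_3: subtract (2/17)·f_2 from 22/17x_1x_3 - 1/2x_2x_3 + 3/34x_3^2 - 8/17x_2 + 21/17x_3 + 16/17 → -1/2x_2x_3 + 3/34x_3^2 - 8/17x_2 + 15/17x_3
  leading term x_2x_3: subtract (11/17)·h_3 from -1/2x_2x_3 + 3/34x_3^2 - 8/17x_2 + 15/17x_3 → 0
  remainder 0.

S(f_2,h_3): lcm = x_1x_2x_3. S = 3/17x_1x_3^2 - 16/17x_1x_2 + 30/17x_1x_3 + 3/11x_2x_3 + 8/11x_2.
  leading term x_1x_3^2: subtract (3/187x_3)·f_2 from 3/17x_1x_3^2 - 16/17x_1x_2 + 30/17x_1x_3 + 3/11x_2x_3 + 8/11x_2 → -16/17x_1x_2 + 30/17x_1x_3 + 3/11x_2x_3 - 9/187x_3^2 + 8/11x_2 - 24/187x_3
  leading term x_1x_2: subtract (2/17)·f_1 from -16/17x_1x_2 + 30/17x_1x_3 + 3/11x_2x_3 - 9/187x_3^2 + 8/11x_2 - 24/187x_3 → 22/17x_1x_3 + 3/11x_2x_3 - 9/187x_3^2 + 48/187x_2 - 24/187x_3 + 16/17
  leading term x_1x_3: subtract (2/17)·f_2 from 22/17x_1x_3 + 3/11x_2x_3 - 9/187x_3^2 + 48/187x_2 - 24/187x_3 + 16/17 → 3/11x_2x_3 - 9/187x_3^2 + 48/187x_2 - 90/187x_3
  leading term x_2x_3: subtract (-6/17)·h_3 from 3/11x_2x_3 - 9/187x_3^2 + 48/187x_2 - 90/187x_3 → 0
  remainder 0.

Every S-polynomial of the final basis reduces to 0, so we have a Gröbner basis.
Inter-reduce: drop elements whose leading term is divisible by another's, tail-reduce, and make monic.
Reduced Gröbner basis: {x_1x_2 - 1/2x_2 + 3/22x_3 + 15/11, x_1x_3 + 3/11x_3 + 8/11, x_2x_3 - 3/17x_3^2 + 16/17x_2 - 30/17x_3}.
Label its elements g_1 = x_1x_2 - 1/2x_2 + 3/22x_3 + 15/11, g_2 = x_1x_3 + 3/11x_3 + 8/11, g_3 = x_2x_3 - 3/17x_3^2 + 16/17x_2 - 30/17x_3.

Reduce p = -4x_2x_3 + 12/17x_3^2 - 64/17x_2 + 120/17x_3 - 8 modulo G:
  leading term x_2x_3: subtract (-4)·g_3 from -4x_2x_3 + 12/17x_3^2 - 64/17x_2 + 120/17x_3 - 8 → -8
  leading term 1: no divisor's leading term divides it; move -8 to the remainder.
  normal form = -8.
The normal form is nonzero, so p ∉ I. Since p minus its normal form lies in I, I + (p) = I + (r) where r = -8; decide whether this ideal is the whole ring.
Here r = -8 is a nonzero constant, hence a unit: 1 ∈ I + (p), the Gröbner basis of I + (p) is {1}, and the enlarged system has no common solution — adjoining p is inconsistent.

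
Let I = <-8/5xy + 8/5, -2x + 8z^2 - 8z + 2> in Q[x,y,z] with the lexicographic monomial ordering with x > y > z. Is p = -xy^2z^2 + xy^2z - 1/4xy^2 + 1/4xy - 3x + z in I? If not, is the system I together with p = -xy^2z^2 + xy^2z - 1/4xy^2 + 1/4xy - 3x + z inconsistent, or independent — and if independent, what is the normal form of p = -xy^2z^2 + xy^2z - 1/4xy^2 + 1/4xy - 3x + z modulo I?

-xy^2z^2 + xy^2z - 1/4xy^2 + 1/4xy - 3x + z is independent of I; its normal form modulo I is -12z^2 + 13z - 3.

First compute the reduced Gröbner basis of I by Buchberger's algorithm.
f_1 = -8/5xy + 8/5, LT = xy.
f_2 = -2x + 8z^2 - 8z + 2, LT = x.

S(f_1,f_2): lcm = xy. S = 4yz^2 - 4yz + y - 1.
  leading term yz^2: no divisor's leading term divides it; move 4yz^2 to the remainder.
  leading term yz: no divisor's leading term divides it; move -4yz to the remainder.
  leading term y: no divisor's leading term divides it; move y to the remainder.
  leading term 1: no divisor's leading term divides it; move -1 to the remainder.
  remainder 4yz^2 - 4yz + y - 1 ≠ 0; add h_3 = 4yz^2 - 4yz + y - 1 to the basis.

S(f_1,h_3): lcm = xyz^2. S = xyz - 1/4xy + 1/4x - z^2.
  leading term xyz: subtract (-5/8z)·f_1 from xyz - 1/4xy + 1/4x - z^2 → -1/4xy + 1/4x - z^2 + z
  leading term xy: subtract (5/32)·f_1 from -1/4xy + 1/4x - z^2 + z → 1/4x - z^2 + z - 1/4
  leading term x: subtract (-1/8)·f_2 from 1/4x - z^2 + z - 1/4 → 0
  remainder 0.

S(f_2,h_3): leading monomials are coprime, so the S-polynomial reduces to 0 (Buchberger's first criterion).
Every S-polynomial of the final basis reduces to 0, so we have a Gröbner basis.
Inter-reduce: drop elements whose leading term is divisible by another's, tail-reduce, and make monic.
Reduced Gröbner basis: {x - 4z^2 + 4z - 1, yz^2 - yz + 1/4y - 1/4}.
Label its elements g_1 = x - 4z^2 + 4z - 1, g_2 = yz^2 - yz + 1/4y - 1/4.

Reduce p = -xy^2z^2 + xy^2z - 1/4xy^2 + 1/4xy - 3x + z modulo G:
  leading term xy^2z^2: subtract (-y^2z^2)·g_1 from -xy^2z^2 + xy^2z - 1/4xy^2 + 1/4xy - 3x + z → xy^2z - 1/4xy^2 + 1/4xy - 3x - 4y^2z^4 + 4y^2z^3 - y^2z^2 + z
  leading term xy^2z: subtract (y^2z)·g_1 from xy^2z - 1/4xy^2 + 1/4xy - 3x - 4y^2z^4 + 4y^2z^3 - y^2z^2 + z → -1/4xy^2 + 1/4xy - 3x - 4y^2z^4 + 8y^2z^3 - 5y^2z^2 + y^2z + z
  leading term xy^2: subtract (-1/4y^2)·g_1 from -1/4xy^2 + 1/4xy - 3x - 4y^2z^4 + 8y^2z^3 - 5y^2z^2 + y^2z + z → 1/4xy - 3x - 4y^2z^4 + 8y^2z^3 - 6y^2z^2 + 2y^2z - 1/4y^2 + z
  leading term xy: subtract (1/4y)·g_1 from 1/4xy - 3x - 4y^2z^4 + 8y^2z^3 - 6y^2z^2 + 2y^2z - 1/4y^2 + z → -3x - 4y^2z^4 + 8y^2z^3 - 6y^2z^2 + 2y^2z - 1/4y^2 + yz^2 - yz + 1/4y + z
  leading term x: subtract (-3)·g_1 from -3x - 4y^2z^4 + 8y^2z^3 - 6y^2z^2 + 2y^2z - 1/4y^2 + yz^2 - yz + 1/4y + z → -4y^2z^4 + 8y^2z^3 - 6y^2z^2 + 2y^2z - 1/4y^2 + yz^2 - yz + 1/4y - 12z^2 + 13z - 3
  leading term y^2z^4: subtract (-4yz^2)·g_2 from -4y^2z^4 + 8y^2z^3 - 6y^2z^2 + 2y^2z - 1/4y^2 + yz^2 - yz + 1/4y - 12z^2 + 13z - 3 → 4y^2z^3 - 5y^2z^2 + 2y^2z - 1/4y^2 - yz + 1/4y - 12z^2 + 13z - 3
  leading term y^2z^3: subtract (4yz)·g_2 from 4y^2z^3 - 5y^2z^2 + 2y^2z - 1/4y^2 - yz + 1/4y - 12z^2 + 13z - 3 → -y^2z^2 + y^2z - 1/4y^2 + 1/4y - 12z^2 + 13z - 3
  leading term y^2z^2: subtract (-y)·g_2 from -y^2z^2 + y^2z - 1/4y^2 + 1/4y - 12z^2 + 13z - 3 → -12z^2 + 13z - 3
  leading term z^2: no divisor's leading term divides it; move -12z^2 to the remainder.
  leading term z: no divisor's leading term divides it; move 13z to the remainder.
  leading term 1: no divisor's leading term divides it; move -3 to the remainder.
  normal form = -12z^2 + 13z - 3.
The normal form is nonzero, so p ∉ I. Since p minus its normal form lies in I, I + (p) = I + (r) where r = -12z^2 + 13z - 3; decide whether this ideal is the whole ring.
Run Buchberger on G together with r (pairs among the g_i already reduce to 0 since G is a Gröbner basis):
g_1 = x - 4z^2 + 4z - 1, LT = x.
g_2 = yz^2 - yz + 1/4y - 1/4, LT = yz^2.
r = -12z^2 + 13z - 3, LT = z^2.

S(g_1,g_2): leading monomials are coprime, so the S-polynomial reduces to 0 (Buchberger's first criterion).
S(g_1,r): leading monomials are coprime, so the S-polynomial reduces to 0 (Buchberger's first criterion).
S(g_2,r): lcm = yz^2. S = 1/12yz - 1/4.
  leading term yz: no divisor's leading term divides it; move 1/12yz to the remainder.
  leading term 1: no divisor's leading term divides it; move -1/4 to the remainder.
  remainder 1/12yz - 1/4 ≠ 0; add m_4 = 1/12yz - 1/4 to the basis.

S(g_1,m_4): leading monomials are coprime, so the S-polynomial reduces to 0 (Buchberger's first criterion).
S(g_2,m_4): lcm = yz^2. S = -yz + 1/4y + 3z - 1/4.
  leading term yz: subtract (-12)·m_4 from -yz + 1/4y + 3z - 1/4 → 1/4y + 3z - 13/4
  leading term y: no divisor's leading term divides it; move 1/4y to the remainder.
  leading term z: no divisor's leading term divides it; move 3z to the remainder.
  leading term 1: no divisor's leading term divides it; move -13/4 to the remainder.
  remainder 1/4y + 3z - 13/4 ≠ 0; add m_5 = 1/4y + 3z - 13/4 to the basis.

S(r,m_4): lcm = yz^2. S = -13/12yz + 1/4y + 3z.
  leading term yz: subtract (-13)·m_4 from -13/12yz + 1/4y + 3z → 1/4y + 3z - 13/4
  leading term y: subtract (1)·m_5 from 1/4y + 3z - 13/4 → 0
  remainder 0.

S(g_1,m_5): leading monomials are coprime, so the S-polynomial reduces to 0 (Buchberger's first criterion).
S(g_2,m_5): lcm = yz^2. S = -yz + 1/4y - 12z^3 + 13z^2 - 1/4.
  leading term yz: subtract (-12)·m_4 from -yz + 1/4y - 12z^3 + 13z^2 - 1/4 → 1/4y - 12z^3 + 13z^2 - 13/4
  leading term y: subtract (1)·m_5 from 1/4y - 12z^3 + 13z^2 - 13/4 → -12z^3 + 13z^2 - 3z
  leading term z^3: subtract (z)·r from -12z^3 + 13z^2 - 3z → 0
  remainder 0.

S(r,m_5): leading monomials are coprime, so the S-polynomial reduces to 0 (Buchberger's first criterion).
S(m_4,m_5): lcm = yz. S = -12z^2 + 13z - 3.
  leading term z^2: subtract (1)·r from -12z^2 + 13z - 3 → 0
  remainder 0.

Every S-polynomial of the final basis reduces to 0, so we have a Gröbner basis.
Inter-reduce: drop elements whose leading term is divisible by another's, tail-reduce, and make monic.
Reduced Gröbner basis: {x - 1/3z, y + 12z - 13, z^2 - 13/12z + 1/4}.
The reduced Gröbner basis of I + (p) is {x - 1/3z, y + 12z - 13, z^2 - 13/12z + 1/4} ≠ {1}, a proper ideal, so the enlarged system stays consistent: p is independent of I, with normal form -12z^2 + 13z - 3.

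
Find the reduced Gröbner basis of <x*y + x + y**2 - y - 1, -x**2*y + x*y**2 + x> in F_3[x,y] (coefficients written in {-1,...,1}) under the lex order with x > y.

G = {x - y**4 - y**3 - y**2 + 1, y**5 - y**4 - y**3 - y**2 + y + 1}

f_1 = x*y + x + y**2 - y - 1, LT = x*y.
f_2 = -x**2*y + x*y**2 + x, LT = x**2*y.

S(f_1,f_2): lcm = x**2*y. S = x**2 - x*y**2 - x*y.
  leading term x**2: no divisor's leading term divides it; move x**2 to the remainder.
  leading term x*y**2: subtract (-y)·f_1 from -x*y**2 - x*y → y**3 - y**2 - y
  leading term y**3: no divisor's leading term divides it; move y**3 to the remainder.
  leading term y**2: no divisor's leading term divides it; move -y**2 to the remainder.
  leading term y: no divisor's leading term divides it; move -y to the remainder.
  remainder x**2 + y**3 - y**2 - y ≠ 0; add g_3 = x**2 + y**3 - y**2 - y to the basis.

S(f_1,g_3): lcm = x**2*y. S = x**2 + x*y**2 - x*y - x - y**4 + y**3 + y**2.
  leading term x**2: subtract (1)·g_3 from x**2 + x*y**2 - x*y - x - y**4 + y**3 + y**2 → x*y**2 - x*y - x - y**4 - y**2 + y
  leading term x*y**2: subtract (y)·f_1 from x*y**2 - x*y - x - y**4 - y**2 + y → x*y - x - y**4 - y**3 - y
  leading term x*y: subtract (1)·f_1 from x*y - x - y**4 - y**3 - y → x - y**4 - y**3 - y**2 + 1
  leading term x: no divisor's leading term divides it; move x to the remainder.
  leading term y**4: no divisor's leading term divides it; move -y**4 to the remainder.
  leading term y**3: no divisor's leading term divides it; move -y**3 to the remainder.
  leading term y**2: no divisor's leading term divides it; move -y**2 to the remainder.
  leading term 1: no divisor's leading term divides it; move 1 to the remainder.
  remainder x - y**4 - y**3 - y**2 + 1 ≠ 0; add g_4 = x - y**4 - y**3 - y**2 + 1 to the basis.

S(f_1,g_4): lcm = x*y. S = x + y**5 + y**4 + y**3 + y**2 + y - 1.
  leading term x: subtract (1)·g_4 from x + y**5 + y**4 + y**3 + y**2 + y - 1 → y**5 - y**4 - y**3 - y**2 + y + 1
  leading term y**5: no divisor's leading term divides it; move y**5 to the remainder.
  leading term y**4: no divisor's leading term divides it; move -y**4 to the remainder.
  leading term y**3: no divisor's leading term divides it; move -y**3 to the remainder.
  leading term y**2: no divisor's leading term divides it; move -y**2 to the remainder.
  leading term y: no divisor's leading term divides it; move y to the remainder.
  leading term 1: no divisor's leading term divides it; move 1 to the remainder.
  remainder y**5 - y**4 - y**3 - y**2 + y + 1 ≠ 0; add g_5 = y**5 - y**4 - y**3 - y**2 + y + 1 to the basis.

The other S-polynomials (S(f_2,g_3), S(f_2,g_4), S(g_3,g_4), S(f_1,g_5), S(f_2,g_5), S(g_3,g_5), S(g_4,g_5)) all reduce to 0 modulo the current basis, so we have a Gröbner basis.
Inter-reduce: drop elements whose leading term is divisible by another's, tail-reduce, and make monic.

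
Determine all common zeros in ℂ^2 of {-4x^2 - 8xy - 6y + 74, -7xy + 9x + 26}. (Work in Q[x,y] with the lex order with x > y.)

Compute a lex Gröbner basis by Buchberger's algorithm.
f_1 = -4x^2 - 8xy - 6y + 74, LT = x^2.
f_2 = -7xy + 9x + 26, LT = xy.

S(f_1,f_2): lcm = x^2y. S = 9/7x^2 + 2xy^2 + 26/7x + 3/2y^2 - 37/2y.
  leading term x^2: subtract (-9/28)·f_1 from 9/7x^2 + 2xy^2 + 26/7x + 3/2y^2 - 37/2y → 2xy^2 - 18/7xy + 26/7x + 3/2y^2 - 143/7y + 333/14
  leading term xy^2: subtract (-2/7y)·f_2 from 2xy^2 - 18/7xy + 26/7x + 3/2y^2 - 143/7y + 333/14 → 26/7x + 3/2y^2 - 13y + 333/14
  leading term x: no divisor's leading term divides it; move 26/7x to the remainder.
  leading term y^2: no divisor's leading term divides it; move 3/2y^2 to the remainder.
  leading term y: no divisor's leading term divides it; move -13y to the remainder.
  leading term 1: no divisor's leading term divides it; move 333/14 to the remainder.
  remainder 26/7x + 3/2y^2 - 13y + 333/14 ≠ 0; add h_3 = 26/7x + 3/2y^2 - 13y + 333/14 to the basis.

S(f_1,h_3): lcm = x^2. S = -21/52xy^2 + 11/2xy - 333/52x + 3/2y - 37/2.
  leading term xy^2: subtract (3/52y)·f_2 from -21/52xy^2 + 11/2xy - 333/52x + 3/2y - 37/2 → 259/52xy - 333/52x - 37/2
  leading term xy: subtract (-37/52)·f_2 from 259/52xy - 333/52x - 37/2 → 0
  remainder 0.

S(f_2,h_3): lcm = xy. S = -9/7x - 21/52y^3 + 7/2y^2 - 333/52y - 26/7.
  leading term x: subtract (-9/26)·h_3 from -9/7x - 21/52y^3 + 7/2y^2 - 333/52y - 26/7 → -21/52y^3 + 209/52y^2 - 567/52y + 235/52
  leading term y^3: no divisor's leading term divides it; move -21/52y^3 to the remainder.
  leading term y^2: no divisor's leading term divides it; move 209/52y^2 to the remainder.
  leading term y: no divisor's leading term divides it; move -567/52y to the remainder.
  leading term 1: no divisor's leading term divides it; move 235/52 to the remainder.
  remainder -21/52y^3 + 209/52y^2 - 567/52y + 235/52 ≠ 0; add h_4 = -21/52y^3 + 209/52y^2 - 567/52y + 235/52 to the basis.

S(f_1,h_4): leading monomials are coprime, so the S-polynomial reduces to 0 (Buchberger's first criterion).
S(f_2,h_4): lcm = xy^3. S = 26/3xy^2 - 27xy + 235/21x - 26/7y^2.
  leading term xy^2: subtract (-26/21y)·f_2 from 26/3xy^2 - 27xy + 235/21x - 26/7y^2 → -111/7xy + 235/21x - 26/7y^2 + 676/21y
  leading term xy: subtract (111/49)·f_2 from -111/7xy + 235/21x - 26/7y^2 + 676/21y → -1352/147x - 26/7y^2 + 676/21y - 2886/49
  leading term x: subtract (-52/21)·h_3 from -1352/147x - 26/7y^2 + 676/21y - 2886/49 → 0
  remainder 0.

S(h_3,h_4): leading monomials are coprime, so the S-polynomial reduces to 0 (Buchberger's first criterion).
Every S-polynomial of the final basis reduces to 0, so we have a Gröbner basis.
Inter-reduce: drop elements whose leading term is divisible by another's, tail-reduce, and make monic.
Reduced Gröbner basis: {x + 21/52y^2 - 7/2y + 333/52, y^3 - 209/21y^2 + 27y - 235/21}.

Since the basis is lex-ordered, y^3 - 209/21y^2 + 27y - 235/21 is univariate in y. Its roots are {5, 52/21 - sqrt(1717)/21, sqrt(1717)/21 + 52/21}. Back-substituting each root into the other basis elements fixes the other coordinates.
  y = 5: the earlier basis element becomes x - 1 = 0, giving x = 1 — point (1, 5).
  y = 52/21 - sqrt(1717)/21: the earlier basis element becomes x + 25/14 + sqrt(1717)/14 = 0, giving x = -sqrt(1717)/14 - 25/14 — point (-sqrt(1717)/14 - 25/14, 52/21 - sqrt(1717)/21).
  y = sqrt(1717)/21 + 52/21: the earlier basis element becomes x - sqrt(1717)/14 + 25/14 = 0, giving x = -25/14 + sqrt(1717)/14 — point (-25/14 + sqrt(1717)/14, sqrt(1717)/21 + 52/21).

{(1, 5), (-sqrt(1717)/14 - 25/14, 52/21 - sqrt(1717)/21), (-25/14 + sqrt(1717)/14, sqrt(1717)/21 + 52/21)}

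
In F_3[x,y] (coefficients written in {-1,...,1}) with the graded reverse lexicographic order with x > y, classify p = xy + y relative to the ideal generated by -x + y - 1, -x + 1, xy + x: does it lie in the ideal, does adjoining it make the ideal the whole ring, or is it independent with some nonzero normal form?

Adjoining xy + y makes the ideal the whole ring: the system is inconsistent.

First compute the reduced Gröbner basis of I by Buchberger's algorithm.
f_1 = -x + y - 1, LT = x.
f_2 = -x + 1, LT = x.
f_3 = xy + x, LT = xy.

S(f_1,f_2): lcm = x. S = -y - 1.
  reduce S modulo (f_1, f_2, f_3):
  remainder -y - 1 ≠ 0; add h_4 = -y - 1 to the basis.

The other S-polynomials (S(f_1,f_3), S(f_2,f_3), S(f_1,h_4), S(f_2,h_4), S(f_3,h_4)) all reduce to 0 modulo the current basis, so we have a Gröbner basis.
Inter-reduce: drop elements whose leading term is divisible by another's, tail-reduce, and make monic.
Reduced Gröbner basis: {x - 1, y + 1}.
Label its elements g_1 = x - 1, g_2 = y + 1.

Reduce p = xy + y modulo G:
  leading term xy: subtract (y)·g_1 from xy + y → -y
  leading term y: subtract (-1)·g_2 from -y → 1
  leading term 1: no divisor's leading term divides it; move 1 to the remainder.
  normal form = 1.
The normal form is nonzero, so p ∉ I. Since p minus its normal form lies in I, I + (p) = I + (r) where r = 1; decide whether this ideal is the whole ring.
Here r = 1 is a nonzero constant, hence a unit: 1 ∈ I + (p), the Gröbner basis of I + (p) is {1}, and the enlarged system has no common solution — adjoining p is inconsistent.

Ideal membership is decidable via reduction modulo a Gröbner basis.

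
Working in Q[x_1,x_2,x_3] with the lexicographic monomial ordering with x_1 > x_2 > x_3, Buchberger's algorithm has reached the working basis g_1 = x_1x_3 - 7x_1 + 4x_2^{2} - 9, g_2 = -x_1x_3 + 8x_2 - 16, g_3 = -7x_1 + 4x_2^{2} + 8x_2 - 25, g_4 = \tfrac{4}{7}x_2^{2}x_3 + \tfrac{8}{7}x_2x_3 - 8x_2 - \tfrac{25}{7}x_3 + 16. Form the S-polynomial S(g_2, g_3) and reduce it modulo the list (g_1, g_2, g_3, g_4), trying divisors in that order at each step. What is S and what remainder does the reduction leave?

S(g_2, g_3) = \tfrac{4}{7}x_2^{2}x_3 + \tfrac{8}{7}x_2x_3 - 8x_2 - \tfrac{25}{7}x_3 + 16; remainder on division = 0.

lcm(LM(g_2), LM(g_3)) = x_1x_3.
S = (lcm/LT(g_2))·g_2 − (lcm/LT(g_3))·g_3 = \tfrac{4}{7}x_2^{2}x_3 + \tfrac{8}{7}x_2x_3 - 8x_2 - \tfrac{25}{7}x_3 + 16.
Reduce S modulo (g_1, g_2, g_3, g_4) in that order:
  leading term x_2^{2}x_3: subtract (1)·g_4 from \tfrac{4}{7}x_2^{2}x_3 + \tfrac{8}{7}x_2x_3 - 8x_2 - \tfrac{25}{7}x_3 + 16 → 0
The remainder is 0, so this S-polynomial contributes no new basis element.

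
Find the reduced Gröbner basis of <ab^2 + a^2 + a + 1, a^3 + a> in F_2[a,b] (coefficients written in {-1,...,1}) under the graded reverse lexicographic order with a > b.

f_1 = ab^2 + a^2 + a + 1, LT = ab^2.
f_2 = a^3 + a, LT = a^3.

S(f_1,f_2): lcm = a^3b^2. S = a^4 + a^3 + ab^2 + a^2.
  leading term a^4: subtract (a)·f_2 from a^4 + a^3 + ab^2 + a^2 → a^3 + ab^2
  leading term a^3: subtract (1)·f_2 from a^3 + ab^2 → ab^2 + a
  leading term ab^2: subtract (1)·f_1 from ab^2 + a → a^2 + 1
  leading term a^2: no divisor's leading term divides it; move a^2 to the remainder.
  leading term 1: no divisor's leading term divides it; move 1 to the remainder.
  remainder a^2 + 1 ≠ 0; add g_3 = a^2 + 1 to the basis.

S(f_1,g_3): lcm = a^2b^2. S = a^3 + a^2 + b^2 + a.
  leading term a^3: subtract (1)·f_2 from a^3 + a^2 + b^2 + a → a^2 + b^2
  leading term a^2: subtract (1)·g_3 from a^2 + b^2 → b^2 + 1
  leading term b^2: no divisor's leading term divides it; move b^2 to the remainder.
  leading term 1: no divisor's leading term divides it; move 1 to the remainder.
  remainder b^2 + 1 ≠ 0; add g_4 = b^2 + 1 to the basis.

S(f_2,g_3): lcm = a^3. S = 0.
  remainder 0.

S(f_1,g_4): lcm = ab^2. S = a^2 + 1.
  leading term a^2: subtract (1)·g_3 from a^2 + 1 → 0
  remainder 0.

S(f_2,g_4): leading monomials are coprime, so the S-polynomial reduces to 0 (Buchberger's first criterion).
S(g_3,g_4): leading monomials are coprime, so the S-polynomial reduces to 0 (Buchberger's first criterion).
Every S-polynomial of the final basis reduces to 0, so we have a Gröbner basis.
Inter-reduce: drop elements whose leading term is divisible by another's, tail-reduce, and make monic.

G = {a^2 + 1, b^2 + 1}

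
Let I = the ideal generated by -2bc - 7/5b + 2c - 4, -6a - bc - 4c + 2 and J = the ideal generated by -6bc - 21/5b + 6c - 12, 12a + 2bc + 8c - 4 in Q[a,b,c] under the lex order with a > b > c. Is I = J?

Two ideals are equal iff their reduced Gröbner bases coincide (the reduced basis is unique for a fixed ordering).
Buchberger on the first generating set:
f_1 = -2bc - 7/5b + 2c - 4, LT = bc.
f_2 = -6a - bc - 4c + 2, LT = a.

The S-polynomials (S(f_1,f_2)) all reduce to 0 modulo the current basis, so we have a Gröbner basis.
Inter-reduce: drop elements whose leading term is divisible by another's, tail-reduce, and make monic.
Reduced Gröbner basis: {a - 7/60b + 5/6c - 2/3, bc + 7/10b - c + 2}.

Buchberger on the second generating set:
h_1 = -6bc - 21/5b + 6c - 12, LT = bc.
h_2 = 12a + 2bc + 8c - 4, LT = a.

The S-polynomials (S(h_1,h_2)) all reduce to 0 modulo the current basis, so we have a Gröbner basis.
Inter-reduce: drop elements whose leading term is divisible by another's, tail-reduce, and make monic.
Reduced Gröbner basis: {a - 7/60b + 5/6c - 2/3, bc + 7/10b - c + 2}.

The two bases agree; hence the ideals are identical.

Yes, the ideals are equal.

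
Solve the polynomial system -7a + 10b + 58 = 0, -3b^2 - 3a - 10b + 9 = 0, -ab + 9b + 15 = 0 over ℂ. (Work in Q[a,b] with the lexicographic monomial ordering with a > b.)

{(4, -3)}

Compute a lex Gröbner basis by Buchberger's algorithm.
f_1 = -7a + 10b + 58, LT = a.
f_2 = -3a - 3b^2 - 10b + 9, LT = a.
f_3 = -ab + 9b + 15, LT = ab.

S(f_1,f_2): lcm = a. S = -b^2 - 100/21b - 37/7.
  reduce S modulo (f_1, f_2, f_3):
  remainder -b^2 - 100/21b - 37/7 ≠ 0; add h_4 = -b^2 - 100/21b - 37/7 to the basis.

S(f_1,f_3): lcm = ab. S = -10/7b^2 + 5/7b + 15.
  reduce S modulo (f_1, f_2, f_3, h_4):
  remainder 1105/147b + 1105/49 ≠ 0; add h_5 = 1105/147b + 1105/49 to the basis.

The other S-polynomials (S(f_2,f_3), S(f_1,h_4), S(f_2,h_4), S(f_3,h_4), S(f_1,h_5), S(f_2,h_5), S(f_3,h_5), S(h_4,h_5)) all reduce to 0 modulo the current basis, so we have a Gröbner basis.
Inter-reduce: drop elements whose leading term is divisible by another's, tail-reduce, and make monic.
Reduced Gröbner basis: {a - 4, b + 3}.

Elimination: the polynomial b + 3 lies in the elimination ideal for b, so b ∈ {-3}. For each such b, the remaining basis elements (now univariate) give the rest of the solution.
  b = -3: the earlier basis element becomes a - 4 = 0, giving a = 4 — point (4, -3).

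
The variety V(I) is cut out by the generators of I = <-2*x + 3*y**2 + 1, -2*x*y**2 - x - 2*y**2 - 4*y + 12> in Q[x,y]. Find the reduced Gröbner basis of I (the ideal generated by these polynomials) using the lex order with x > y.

f_1 = -2*x + 3*y**2 + 1, LT = x.
f_2 = -2*x*y**2 - x - 2*y**2 - 4*y + 12, LT = x*y**2.

S(f_1,f_2): lcm = x*y**2. S = -1/2*x - 3/2*y**4 - 3/2*y**2 - 2*y + 6.
  reduce S modulo (f_1, f_2):
  remainder -3/2*y**4 - 9/4*y**2 - 2*y + 23/4 ≠ 0; add g_3 = -3/2*y**4 - 9/4*y**2 - 2*y + 23/4 to the basis.

The other S-polynomials (S(f_1,g_3), S(f_2,g_3)) all reduce to 0 modulo the current basis, so we have a Gröbner basis.
Inter-reduce: drop elements whose leading term is divisible by another's, tail-reduce, and make monic.

G = {x - 3/2*y**2 - 1/2, y**4 + 3/2*y**2 + 4/3*y - 23/6}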